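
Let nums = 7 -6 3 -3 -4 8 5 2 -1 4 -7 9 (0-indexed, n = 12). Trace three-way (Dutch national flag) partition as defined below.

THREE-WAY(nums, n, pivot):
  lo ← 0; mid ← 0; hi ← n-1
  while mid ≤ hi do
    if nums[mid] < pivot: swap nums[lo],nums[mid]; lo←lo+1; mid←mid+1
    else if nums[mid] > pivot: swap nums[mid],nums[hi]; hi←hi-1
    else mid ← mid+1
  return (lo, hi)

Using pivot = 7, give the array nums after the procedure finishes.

-6 3 -3 -4 -7 5 2 -1 4 7 9 8

lo=0 mid=0 hi=11
7=7: mid=1
-6<7: swap(0,1), lo=1 mid=2 ⇒ -6 7 3 -3 -4 8 5 2 -1 4 -7 9
3<7: swap(1,2), lo=2 mid=3 ⇒ -6 3 7 -3 -4 8 5 2 -1 4 -7 9
-3<7: swap(2,3), lo=3 mid=4 ⇒ -6 3 -3 7 -4 8 5 2 -1 4 -7 9
-4<7: swap(3,4), lo=4 mid=5 ⇒ -6 3 -3 -4 7 8 5 2 -1 4 -7 9
8>7: swap(5,11), hi=10 ⇒ -6 3 -3 -4 7 9 5 2 -1 4 -7 8
9>7: swap(5,10), hi=9 ⇒ -6 3 -3 -4 7 -7 5 2 -1 4 9 8
-7<7: swap(4,5), lo=5 mid=6 ⇒ -6 3 -3 -4 -7 7 5 2 -1 4 9 8
5<7: swap(5,6), lo=6 mid=7 ⇒ -6 3 -3 -4 -7 5 7 2 -1 4 9 8
2<7: swap(6,7), lo=7 mid=8 ⇒ -6 3 -3 -4 -7 5 2 7 -1 4 9 8
-1<7: swap(7,8), lo=8 mid=9 ⇒ -6 3 -3 -4 -7 5 2 -1 7 4 9 8
4<7: swap(8,9), lo=9 mid=10 ⇒ -6 3 -3 -4 -7 5 2 -1 4 7 9 8
done. lo=9 hi=9; nums=-6 3 -3 -4 -7 5 2 -1 4 7 9 8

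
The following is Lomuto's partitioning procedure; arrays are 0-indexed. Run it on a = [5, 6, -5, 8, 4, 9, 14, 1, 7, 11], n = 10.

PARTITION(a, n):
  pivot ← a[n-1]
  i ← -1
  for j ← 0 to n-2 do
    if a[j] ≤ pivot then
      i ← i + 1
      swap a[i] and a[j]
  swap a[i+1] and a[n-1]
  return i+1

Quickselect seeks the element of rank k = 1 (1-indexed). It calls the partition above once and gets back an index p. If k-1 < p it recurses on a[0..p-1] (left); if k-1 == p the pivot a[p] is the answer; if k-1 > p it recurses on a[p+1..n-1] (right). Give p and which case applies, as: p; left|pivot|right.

pivot=11, i=-1
j=0: 5≤11, i=0, swap(0,0) ⇒ [5, 6, -5, 8, 4, 9, 14, 1, 7, 11]
j=1: 6≤11, i=1, swap(1,1) ⇒ [5, 6, -5, 8, 4, 9, 14, 1, 7, 11]
j=2: -5≤11, i=2, swap(2,2) ⇒ [5, 6, -5, 8, 4, 9, 14, 1, 7, 11]
j=3: 8≤11, i=3, swap(3,3) ⇒ [5, 6, -5, 8, 4, 9, 14, 1, 7, 11]
j=4: 4≤11, i=4, swap(4,4) ⇒ [5, 6, -5, 8, 4, 9, 14, 1, 7, 11]
j=5: 9≤11, i=5, swap(5,5) ⇒ [5, 6, -5, 8, 4, 9, 14, 1, 7, 11]
j=6: 14>11, skip
j=7: 1≤11, i=6, swap(6,7) ⇒ [5, 6, -5, 8, 4, 9, 1, 14, 7, 11]
j=8: 7≤11, i=7, swap(7,8) ⇒ [5, 6, -5, 8, 4, 9, 1, 7, 14, 11]
swap(8,9) ⇒ [5, 6, -5, 8, 4, 9, 1, 7, 11, 14]; return 8
p = 8; k-1 = 0 < 8 ⇒ left

8; left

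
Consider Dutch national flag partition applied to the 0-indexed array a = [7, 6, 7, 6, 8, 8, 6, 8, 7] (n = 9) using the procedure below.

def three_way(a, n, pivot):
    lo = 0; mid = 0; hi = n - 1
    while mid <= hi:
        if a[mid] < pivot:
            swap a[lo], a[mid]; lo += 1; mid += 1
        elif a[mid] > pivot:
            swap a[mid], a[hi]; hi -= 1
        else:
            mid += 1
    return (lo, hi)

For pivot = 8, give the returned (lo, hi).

pivot = 8; lo=0, mid=0, hi=8
a[mid]=7<8: swap a[0],a[0]; lo=1,mid=1 → [7, 6, 7, 6, 8, 8, 6, 8, 7]
a[mid]=6<8: swap a[1],a[1]; lo=2,mid=2 → [7, 6, 7, 6, 8, 8, 6, 8, 7]
a[mid]=7<8: swap a[2],a[2]; lo=3,mid=3 → [7, 6, 7, 6, 8, 8, 6, 8, 7]
a[mid]=6<8: swap a[3],a[3]; lo=4,mid=4 → [7, 6, 7, 6, 8, 8, 6, 8, 7]
a[mid]=8=8: mid=5
a[mid]=8=8: mid=6
a[mid]=6<8: swap a[4],a[6]; lo=5,mid=7 → [7, 6, 7, 6, 6, 8, 8, 8, 7]
a[mid]=8=8: mid=8
a[mid]=7<8: swap a[5],a[8]; lo=6,mid=9 → [7, 6, 7, 6, 6, 7, 8, 8, 8]
end: lo=6, hi=8; a = [7, 6, 7, 6, 6, 7, 8, 8, 8]

(6, 8)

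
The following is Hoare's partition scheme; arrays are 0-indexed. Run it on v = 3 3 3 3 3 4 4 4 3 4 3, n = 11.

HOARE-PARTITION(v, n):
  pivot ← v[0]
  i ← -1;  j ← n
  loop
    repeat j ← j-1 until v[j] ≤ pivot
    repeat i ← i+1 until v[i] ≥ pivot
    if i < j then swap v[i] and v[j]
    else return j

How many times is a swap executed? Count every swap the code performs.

pivot=3
j stops at 10 (3), i stops at 0 (3); swap ⇒ 3 3 3 3 3 4 4 4 3 4 3
j stops at 8 (3), i stops at 1 (3); swap ⇒ 3 3 3 3 3 4 4 4 3 4 3
j stops at 4 (3), i stops at 2 (3); swap ⇒ 3 3 3 3 3 4 4 4 3 4 3
j stops at 3, i stops at 3; i≥j ⇒ return 3. v=3 3 3 3 3 4 4 4 3 4 3

3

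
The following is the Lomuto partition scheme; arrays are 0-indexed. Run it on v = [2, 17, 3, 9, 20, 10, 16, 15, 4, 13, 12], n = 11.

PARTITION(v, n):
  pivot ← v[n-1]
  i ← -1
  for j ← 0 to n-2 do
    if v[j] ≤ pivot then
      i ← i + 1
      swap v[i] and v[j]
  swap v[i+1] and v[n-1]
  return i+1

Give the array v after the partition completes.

pivot=12, i=-1
j=0: 2≤12, i=0, swap(0,0) ⇒ [2, 17, 3, 9, 20, 10, 16, 15, 4, 13, 12]
j=1: 17>12, skip
j=2: 3≤12, i=1, swap(1,2) ⇒ [2, 3, 17, 9, 20, 10, 16, 15, 4, 13, 12]
j=3: 9≤12, i=2, swap(2,3) ⇒ [2, 3, 9, 17, 20, 10, 16, 15, 4, 13, 12]
j=4: 20>12, skip
j=5: 10≤12, i=3, swap(3,5) ⇒ [2, 3, 9, 10, 20, 17, 16, 15, 4, 13, 12]
j=6: 16>12, skip
j=7: 15>12, skip
j=8: 4≤12, i=4, swap(4,8) ⇒ [2, 3, 9, 10, 4, 17, 16, 15, 20, 13, 12]
j=9: 13>12, skip
swap(5,10) ⇒ [2, 3, 9, 10, 4, 12, 16, 15, 20, 13, 17]; return 5

[2, 3, 9, 10, 4, 12, 16, 15, 20, 13, 17]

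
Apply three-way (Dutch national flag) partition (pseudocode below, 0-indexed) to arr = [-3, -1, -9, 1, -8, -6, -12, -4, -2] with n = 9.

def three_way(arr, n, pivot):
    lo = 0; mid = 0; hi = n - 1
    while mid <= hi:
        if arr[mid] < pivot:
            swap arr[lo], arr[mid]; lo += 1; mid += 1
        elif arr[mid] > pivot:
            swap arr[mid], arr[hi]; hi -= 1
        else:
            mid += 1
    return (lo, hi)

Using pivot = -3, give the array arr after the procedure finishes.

pivot = -3; lo=0, mid=0, hi=8
arr[mid]=-3=-3: mid=1
arr[mid]=-1>-3: swap arr[1],arr[8]; hi=7 → [-3, -2, -9, 1, -8, -6, -12, -4, -1]
arr[mid]=-2>-3: swap arr[1],arr[7]; hi=6 → [-3, -4, -9, 1, -8, -6, -12, -2, -1]
arr[mid]=-4<-3: swap arr[0],arr[1]; lo=1,mid=2 → [-4, -3, -9, 1, -8, -6, -12, -2, -1]
arr[mid]=-9<-3: swap arr[1],arr[2]; lo=2,mid=3 → [-4, -9, -3, 1, -8, -6, -12, -2, -1]
arr[mid]=1>-3: swap arr[3],arr[6]; hi=5 → [-4, -9, -3, -12, -8, -6, 1, -2, -1]
arr[mid]=-12<-3: swap arr[2],arr[3]; lo=3,mid=4 → [-4, -9, -12, -3, -8, -6, 1, -2, -1]
arr[mid]=-8<-3: swap arr[3],arr[4]; lo=4,mid=5 → [-4, -9, -12, -8, -3, -6, 1, -2, -1]
arr[mid]=-6<-3: swap arr[4],arr[5]; lo=5,mid=6 → [-4, -9, -12, -8, -6, -3, 1, -2, -1]
end: lo=5, hi=5; arr = [-4, -9, -12, -8, -6, -3, 1, -2, -1]

[-4, -9, -12, -8, -6, -3, 1, -2, -1]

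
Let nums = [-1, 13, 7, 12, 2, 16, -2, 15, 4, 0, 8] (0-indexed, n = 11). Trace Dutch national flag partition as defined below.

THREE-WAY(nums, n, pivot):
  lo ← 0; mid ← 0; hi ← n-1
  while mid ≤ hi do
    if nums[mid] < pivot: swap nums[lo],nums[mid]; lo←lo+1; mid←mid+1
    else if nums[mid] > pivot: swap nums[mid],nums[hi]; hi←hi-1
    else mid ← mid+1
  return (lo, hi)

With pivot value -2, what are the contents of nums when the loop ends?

[-2, 7, 12, 2, 16, 13, 15, 4, 0, 8, -1]

lo=0 mid=0 hi=10
-1>-2: swap(0,10), hi=9 ⇒ [8, 13, 7, 12, 2, 16, -2, 15, 4, 0, -1]
8>-2: swap(0,9), hi=8 ⇒ [0, 13, 7, 12, 2, 16, -2, 15, 4, 8, -1]
0>-2: swap(0,8), hi=7 ⇒ [4, 13, 7, 12, 2, 16, -2, 15, 0, 8, -1]
4>-2: swap(0,7), hi=6 ⇒ [15, 13, 7, 12, 2, 16, -2, 4, 0, 8, -1]
15>-2: swap(0,6), hi=5 ⇒ [-2, 13, 7, 12, 2, 16, 15, 4, 0, 8, -1]
-2=-2: mid=1
13>-2: swap(1,5), hi=4 ⇒ [-2, 16, 7, 12, 2, 13, 15, 4, 0, 8, -1]
16>-2: swap(1,4), hi=3 ⇒ [-2, 2, 7, 12, 16, 13, 15, 4, 0, 8, -1]
2>-2: swap(1,3), hi=2 ⇒ [-2, 12, 7, 2, 16, 13, 15, 4, 0, 8, -1]
12>-2: swap(1,2), hi=1 ⇒ [-2, 7, 12, 2, 16, 13, 15, 4, 0, 8, -1]
7>-2: swap(1,1), hi=0 ⇒ [-2, 7, 12, 2, 16, 13, 15, 4, 0, 8, -1]
done. lo=0 hi=0; nums=[-2, 7, 12, 2, 16, 13, 15, 4, 0, 8, -1]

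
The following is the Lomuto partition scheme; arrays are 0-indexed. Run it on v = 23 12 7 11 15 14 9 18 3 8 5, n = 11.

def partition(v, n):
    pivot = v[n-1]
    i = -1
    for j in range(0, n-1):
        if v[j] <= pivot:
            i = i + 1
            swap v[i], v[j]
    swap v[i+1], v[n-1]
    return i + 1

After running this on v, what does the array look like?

pivot=5, i=-1
j=0: 23>5, skip
j=1: 12>5, skip
j=2: 7>5, skip
j=3: 11>5, skip
j=4: 15>5, skip
j=5: 14>5, skip
j=6: 9>5, skip
j=7: 18>5, skip
j=8: 3≤5, i=0, swap(0,8) ⇒ 3 12 7 11 15 14 9 18 23 8 5
j=9: 8>5, skip
swap(1,10) ⇒ 3 5 7 11 15 14 9 18 23 8 12; return 1

3 5 7 11 15 14 9 18 23 8 12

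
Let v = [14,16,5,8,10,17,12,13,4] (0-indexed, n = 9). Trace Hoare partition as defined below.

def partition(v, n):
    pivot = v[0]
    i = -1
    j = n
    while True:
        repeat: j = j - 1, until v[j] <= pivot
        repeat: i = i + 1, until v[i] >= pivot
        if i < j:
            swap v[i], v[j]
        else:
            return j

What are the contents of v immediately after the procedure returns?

[4,13,5,8,10,12,17,16,14]

pivot = v[0] = 14; i = -1, j = 9
j→8 (v[8]=4≤14), i→0 (v[0]=14≥14); i<j, swap → [4,16,5,8,10,17,12,13,14]
j→7 (v[7]=13≤14), i→1 (v[1]=16≥14); i<j, swap → [4,13,5,8,10,17,12,16,14]
j→6 (v[6]=12≤14), i→5 (v[5]=17≥14); i<j, swap → [4,13,5,8,10,12,17,16,14]
j→5, i→6; i≥j, return j=5. v = [4,13,5,8,10,12,17,16,14]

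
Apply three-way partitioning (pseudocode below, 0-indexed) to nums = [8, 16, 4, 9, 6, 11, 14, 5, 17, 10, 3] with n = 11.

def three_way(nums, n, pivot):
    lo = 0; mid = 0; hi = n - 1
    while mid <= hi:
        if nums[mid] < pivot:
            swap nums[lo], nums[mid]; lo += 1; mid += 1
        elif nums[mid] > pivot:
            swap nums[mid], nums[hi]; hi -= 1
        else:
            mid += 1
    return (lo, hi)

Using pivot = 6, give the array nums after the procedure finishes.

pivot = 6; lo=0, mid=0, hi=10
nums[mid]=8>6: swap nums[0],nums[10]; hi=9 → [3, 16, 4, 9, 6, 11, 14, 5, 17, 10, 8]
nums[mid]=3<6: swap nums[0],nums[0]; lo=1,mid=1 → [3, 16, 4, 9, 6, 11, 14, 5, 17, 10, 8]
nums[mid]=16>6: swap nums[1],nums[9]; hi=8 → [3, 10, 4, 9, 6, 11, 14, 5, 17, 16, 8]
nums[mid]=10>6: swap nums[1],nums[8]; hi=7 → [3, 17, 4, 9, 6, 11, 14, 5, 10, 16, 8]
nums[mid]=17>6: swap nums[1],nums[7]; hi=6 → [3, 5, 4, 9, 6, 11, 14, 17, 10, 16, 8]
nums[mid]=5<6: swap nums[1],nums[1]; lo=2,mid=2 → [3, 5, 4, 9, 6, 11, 14, 17, 10, 16, 8]
nums[mid]=4<6: swap nums[2],nums[2]; lo=3,mid=3 → [3, 5, 4, 9, 6, 11, 14, 17, 10, 16, 8]
nums[mid]=9>6: swap nums[3],nums[6]; hi=5 → [3, 5, 4, 14, 6, 11, 9, 17, 10, 16, 8]
nums[mid]=14>6: swap nums[3],nums[5]; hi=4 → [3, 5, 4, 11, 6, 14, 9, 17, 10, 16, 8]
nums[mid]=11>6: swap nums[3],nums[4]; hi=3 → [3, 5, 4, 6, 11, 14, 9, 17, 10, 16, 8]
nums[mid]=6=6: mid=4
end: lo=3, hi=3; nums = [3, 5, 4, 6, 11, 14, 9, 17, 10, 16, 8]

[3, 5, 4, 6, 11, 14, 9, 17, 10, 16, 8]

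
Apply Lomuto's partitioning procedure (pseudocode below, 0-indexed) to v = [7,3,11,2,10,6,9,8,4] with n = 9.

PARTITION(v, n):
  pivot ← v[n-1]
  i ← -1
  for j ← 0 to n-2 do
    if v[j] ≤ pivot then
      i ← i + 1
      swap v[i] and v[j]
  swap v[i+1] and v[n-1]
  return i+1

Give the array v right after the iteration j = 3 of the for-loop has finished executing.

[3,2,11,7,10,6,9,8,4]

pivot=4, i=-1
j=0: 7>4, skip
j=1: 3≤4, i=0, swap(0,1) ⇒ [3,7,11,2,10,6,9,8,4]
j=2: 11>4, skip
j=3: 2≤4, i=1, swap(1,3) ⇒ [3,2,11,7,10,6,9,8,4]
(after j=3) v = [3,2,11,7,10,6,9,8,4]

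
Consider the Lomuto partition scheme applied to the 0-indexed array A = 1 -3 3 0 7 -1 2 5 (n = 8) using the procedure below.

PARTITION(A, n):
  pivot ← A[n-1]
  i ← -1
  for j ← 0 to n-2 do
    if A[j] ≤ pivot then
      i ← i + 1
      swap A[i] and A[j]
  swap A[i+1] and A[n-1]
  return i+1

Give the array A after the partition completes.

pivot = A[7] = 5; i = -1
j=0: A[0]=1 ≤ 5 → i=0, swap A[0],A[0] (no change) → 1 -3 3 0 7 -1 2 5
j=1: A[1]=-3 ≤ 5 → i=1, swap A[1],A[1] (no change) → 1 -3 3 0 7 -1 2 5
j=2: A[2]=3 ≤ 5 → i=2, swap A[2],A[2] (no change) → 1 -3 3 0 7 -1 2 5
j=3: A[3]=0 ≤ 5 → i=3, swap A[3],A[3] (no change) → 1 -3 3 0 7 -1 2 5
j=4: A[4]=7 > 5 → no swap
j=5: A[5]=-1 ≤ 5 → i=4, swap A[4],A[5] → 1 -3 3 0 -1 7 2 5
j=6: A[6]=2 ≤ 5 → i=5, swap A[5],A[6] → 1 -3 3 0 -1 2 7 5
final swap A[6],A[7] → 1 -3 3 0 -1 2 5 7; return 6

1 -3 3 0 -1 2 5 7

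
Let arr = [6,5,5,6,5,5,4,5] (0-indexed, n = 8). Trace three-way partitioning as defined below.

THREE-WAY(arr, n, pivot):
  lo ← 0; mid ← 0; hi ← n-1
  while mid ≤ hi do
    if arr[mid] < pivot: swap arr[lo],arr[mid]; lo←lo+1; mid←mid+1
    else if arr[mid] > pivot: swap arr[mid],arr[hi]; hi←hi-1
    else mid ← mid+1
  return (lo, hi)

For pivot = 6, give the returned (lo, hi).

pivot = 6; lo=0, mid=0, hi=7
arr[mid]=6=6: mid=1
arr[mid]=5<6: swap arr[0],arr[1]; lo=1,mid=2 → [5,6,5,6,5,5,4,5]
arr[mid]=5<6: swap arr[1],arr[2]; lo=2,mid=3 → [5,5,6,6,5,5,4,5]
arr[mid]=6=6: mid=4
arr[mid]=5<6: swap arr[2],arr[4]; lo=3,mid=5 → [5,5,5,6,6,5,4,5]
arr[mid]=5<6: swap arr[3],arr[5]; lo=4,mid=6 → [5,5,5,5,6,6,4,5]
arr[mid]=4<6: swap arr[4],arr[6]; lo=5,mid=7 → [5,5,5,5,4,6,6,5]
arr[mid]=5<6: swap arr[5],arr[7]; lo=6,mid=8 → [5,5,5,5,4,5,6,6]
end: lo=6, hi=7; arr = [5,5,5,5,4,5,6,6]

(6, 7)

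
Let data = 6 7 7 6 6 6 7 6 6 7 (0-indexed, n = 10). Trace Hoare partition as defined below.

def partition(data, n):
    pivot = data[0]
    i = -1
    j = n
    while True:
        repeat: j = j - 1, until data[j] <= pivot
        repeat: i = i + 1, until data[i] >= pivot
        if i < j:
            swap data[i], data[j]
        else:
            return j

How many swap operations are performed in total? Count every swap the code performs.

pivot = data[0] = 6; i = -1, j = 10
j→8 (data[8]=6≤6), i→0 (data[0]=6≥6); i<j, swap → 6 7 7 6 6 6 7 6 6 7
j→7 (data[7]=6≤6), i→1 (data[1]=7≥6); i<j, swap → 6 6 7 6 6 6 7 7 6 7
j→5 (data[5]=6≤6), i→2 (data[2]=7≥6); i<j, swap → 6 6 6 6 6 7 7 7 6 7
j→4 (data[4]=6≤6), i→3 (data[3]=6≥6); i<j, swap → 6 6 6 6 6 7 7 7 6 7
j→3, i→4; i≥j, return j=3. data = 6 6 6 6 6 7 7 7 6 7

4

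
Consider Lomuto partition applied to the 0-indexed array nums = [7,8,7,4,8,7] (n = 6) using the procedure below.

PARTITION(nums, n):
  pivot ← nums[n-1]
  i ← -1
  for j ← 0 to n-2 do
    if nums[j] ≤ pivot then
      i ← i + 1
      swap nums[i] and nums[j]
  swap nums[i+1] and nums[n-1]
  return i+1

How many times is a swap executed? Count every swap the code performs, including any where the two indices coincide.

pivot = nums[5] = 7; i = -1
j=0: nums[0]=7 ≤ 7 → i=0, swap nums[0],nums[0] (no change) → [7,8,7,4,8,7]
j=1: nums[1]=8 > 7 → no swap
j=2: nums[2]=7 ≤ 7 → i=1, swap nums[1],nums[2] → [7,7,8,4,8,7]
j=3: nums[3]=4 ≤ 7 → i=2, swap nums[2],nums[3] → [7,7,4,8,8,7]
j=4: nums[4]=8 > 7 → no swap
final swap nums[3],nums[5] → [7,7,4,7,8,8]; return 3

4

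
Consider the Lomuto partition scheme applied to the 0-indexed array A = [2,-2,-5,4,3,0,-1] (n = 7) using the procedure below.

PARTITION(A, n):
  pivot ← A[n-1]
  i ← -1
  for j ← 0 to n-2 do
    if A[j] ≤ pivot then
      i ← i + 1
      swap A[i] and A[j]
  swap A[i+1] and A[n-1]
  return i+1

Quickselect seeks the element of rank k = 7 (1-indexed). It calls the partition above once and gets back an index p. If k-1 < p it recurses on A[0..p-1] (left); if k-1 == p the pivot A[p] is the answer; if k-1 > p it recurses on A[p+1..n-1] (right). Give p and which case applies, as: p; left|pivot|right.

pivot=-1, i=-1
j=0: 2>-1, skip
j=1: -2≤-1, i=0, swap(0,1) ⇒ [-2,2,-5,4,3,0,-1]
j=2: -5≤-1, i=1, swap(1,2) ⇒ [-2,-5,2,4,3,0,-1]
j=3: 4>-1, skip
j=4: 3>-1, skip
j=5: 0>-1, skip
swap(2,6) ⇒ [-2,-5,-1,4,3,0,2]; return 2
p = 2; k-1 = 6 > 2 ⇒ right

2; right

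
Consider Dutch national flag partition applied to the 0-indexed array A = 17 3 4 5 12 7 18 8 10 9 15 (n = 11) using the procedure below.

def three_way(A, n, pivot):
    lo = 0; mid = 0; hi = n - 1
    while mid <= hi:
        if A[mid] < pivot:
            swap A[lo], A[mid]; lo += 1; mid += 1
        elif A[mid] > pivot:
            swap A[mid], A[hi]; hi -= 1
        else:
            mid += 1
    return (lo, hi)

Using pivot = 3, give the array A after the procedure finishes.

pivot = 3; lo=0, mid=0, hi=10
A[mid]=17>3: swap A[0],A[10]; hi=9 → 15 3 4 5 12 7 18 8 10 9 17
A[mid]=15>3: swap A[0],A[9]; hi=8 → 9 3 4 5 12 7 18 8 10 15 17
A[mid]=9>3: swap A[0],A[8]; hi=7 → 10 3 4 5 12 7 18 8 9 15 17
A[mid]=10>3: swap A[0],A[7]; hi=6 → 8 3 4 5 12 7 18 10 9 15 17
A[mid]=8>3: swap A[0],A[6]; hi=5 → 18 3 4 5 12 7 8 10 9 15 17
A[mid]=18>3: swap A[0],A[5]; hi=4 → 7 3 4 5 12 18 8 10 9 15 17
A[mid]=7>3: swap A[0],A[4]; hi=3 → 12 3 4 5 7 18 8 10 9 15 17
A[mid]=12>3: swap A[0],A[3]; hi=2 → 5 3 4 12 7 18 8 10 9 15 17
A[mid]=5>3: swap A[0],A[2]; hi=1 → 4 3 5 12 7 18 8 10 9 15 17
A[mid]=4>3: swap A[0],A[1]; hi=0 → 3 4 5 12 7 18 8 10 9 15 17
A[mid]=3=3: mid=1
end: lo=0, hi=0; A = 3 4 5 12 7 18 8 10 9 15 17

3 4 5 12 7 18 8 10 9 15 17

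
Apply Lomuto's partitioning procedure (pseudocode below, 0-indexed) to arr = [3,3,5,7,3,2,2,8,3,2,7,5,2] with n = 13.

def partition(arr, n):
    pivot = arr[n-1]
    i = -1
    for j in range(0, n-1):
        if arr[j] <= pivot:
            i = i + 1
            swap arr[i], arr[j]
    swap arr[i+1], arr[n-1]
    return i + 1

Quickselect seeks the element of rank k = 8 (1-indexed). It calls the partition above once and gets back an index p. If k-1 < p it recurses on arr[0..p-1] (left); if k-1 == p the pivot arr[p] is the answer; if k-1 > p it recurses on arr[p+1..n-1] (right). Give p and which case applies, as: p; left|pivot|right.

3; right

pivot=2, i=-1
j=0: 3>2, skip
j=1: 3>2, skip
j=2: 5>2, skip
j=3: 7>2, skip
j=4: 3>2, skip
j=5: 2≤2, i=0, swap(0,5) ⇒ [2,3,5,7,3,3,2,8,3,2,7,5,2]
j=6: 2≤2, i=1, swap(1,6) ⇒ [2,2,5,7,3,3,3,8,3,2,7,5,2]
j=7: 8>2, skip
j=8: 3>2, skip
j=9: 2≤2, i=2, swap(2,9) ⇒ [2,2,2,7,3,3,3,8,3,5,7,5,2]
j=10: 7>2, skip
j=11: 5>2, skip
swap(3,12) ⇒ [2,2,2,2,3,3,3,8,3,5,7,5,7]; return 3
p = 3; k-1 = 7 > 3 ⇒ right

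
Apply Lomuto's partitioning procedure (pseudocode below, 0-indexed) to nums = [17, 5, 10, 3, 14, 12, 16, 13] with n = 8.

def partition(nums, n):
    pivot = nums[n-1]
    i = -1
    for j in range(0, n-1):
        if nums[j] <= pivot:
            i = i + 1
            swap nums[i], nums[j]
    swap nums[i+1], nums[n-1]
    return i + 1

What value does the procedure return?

pivot=13, i=-1
j=0: 17>13, skip
j=1: 5≤13, i=0, swap(0,1) ⇒ [5, 17, 10, 3, 14, 12, 16, 13]
j=2: 10≤13, i=1, swap(1,2) ⇒ [5, 10, 17, 3, 14, 12, 16, 13]
j=3: 3≤13, i=2, swap(2,3) ⇒ [5, 10, 3, 17, 14, 12, 16, 13]
j=4: 14>13, skip
j=5: 12≤13, i=3, swap(3,5) ⇒ [5, 10, 3, 12, 14, 17, 16, 13]
j=6: 16>13, skip
swap(4,7) ⇒ [5, 10, 3, 12, 13, 17, 16, 14]; return 4

4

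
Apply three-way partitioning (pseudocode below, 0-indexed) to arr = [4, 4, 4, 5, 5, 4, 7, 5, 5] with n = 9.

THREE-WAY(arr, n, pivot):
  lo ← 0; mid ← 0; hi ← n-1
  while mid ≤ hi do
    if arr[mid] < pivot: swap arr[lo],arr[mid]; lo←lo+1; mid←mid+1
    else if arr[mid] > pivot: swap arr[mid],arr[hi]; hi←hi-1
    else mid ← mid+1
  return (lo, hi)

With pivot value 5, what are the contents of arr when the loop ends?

[4, 4, 4, 4, 5, 5, 5, 5, 7]

pivot = 5; lo=0, mid=0, hi=8
arr[mid]=4<5: swap arr[0],arr[0]; lo=1,mid=1 → [4, 4, 4, 5, 5, 4, 7, 5, 5]
arr[mid]=4<5: swap arr[1],arr[1]; lo=2,mid=2 → [4, 4, 4, 5, 5, 4, 7, 5, 5]
arr[mid]=4<5: swap arr[2],arr[2]; lo=3,mid=3 → [4, 4, 4, 5, 5, 4, 7, 5, 5]
arr[mid]=5=5: mid=4
arr[mid]=5=5: mid=5
arr[mid]=4<5: swap arr[3],arr[5]; lo=4,mid=6 → [4, 4, 4, 4, 5, 5, 7, 5, 5]
arr[mid]=7>5: swap arr[6],arr[8]; hi=7 → [4, 4, 4, 4, 5, 5, 5, 5, 7]
arr[mid]=5=5: mid=7
arr[mid]=5=5: mid=8
end: lo=4, hi=7; arr = [4, 4, 4, 4, 5, 5, 5, 5, 7]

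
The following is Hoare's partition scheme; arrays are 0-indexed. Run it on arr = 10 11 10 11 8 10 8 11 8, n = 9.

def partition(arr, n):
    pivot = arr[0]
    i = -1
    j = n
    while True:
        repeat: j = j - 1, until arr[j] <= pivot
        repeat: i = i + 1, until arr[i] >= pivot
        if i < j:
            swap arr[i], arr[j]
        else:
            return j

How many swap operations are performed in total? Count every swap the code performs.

4

pivot = arr[0] = 10; i = -1, j = 9
j→8 (arr[8]=8≤10), i→0 (arr[0]=10≥10); i<j, swap → 8 11 10 11 8 10 8 11 10
j→6 (arr[6]=8≤10), i→1 (arr[1]=11≥10); i<j, swap → 8 8 10 11 8 10 11 11 10
j→5 (arr[5]=10≤10), i→2 (arr[2]=10≥10); i<j, swap → 8 8 10 11 8 10 11 11 10
j→4 (arr[4]=8≤10), i→3 (arr[3]=11≥10); i<j, swap → 8 8 10 8 11 10 11 11 10
j→3, i→4; i≥j, return j=3. arr = 8 8 10 8 11 10 11 11 10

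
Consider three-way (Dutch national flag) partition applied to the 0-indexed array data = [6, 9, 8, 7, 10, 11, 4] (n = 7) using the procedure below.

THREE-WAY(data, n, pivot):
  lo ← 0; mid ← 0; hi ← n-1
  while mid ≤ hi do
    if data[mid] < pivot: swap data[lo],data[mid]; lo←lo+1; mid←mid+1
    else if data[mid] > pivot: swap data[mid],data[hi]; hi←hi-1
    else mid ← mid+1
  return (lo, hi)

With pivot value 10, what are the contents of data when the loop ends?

pivot = 10; lo=0, mid=0, hi=6
data[mid]=6<10: swap data[0],data[0]; lo=1,mid=1 → [6, 9, 8, 7, 10, 11, 4]
data[mid]=9<10: swap data[1],data[1]; lo=2,mid=2 → [6, 9, 8, 7, 10, 11, 4]
data[mid]=8<10: swap data[2],data[2]; lo=3,mid=3 → [6, 9, 8, 7, 10, 11, 4]
data[mid]=7<10: swap data[3],data[3]; lo=4,mid=4 → [6, 9, 8, 7, 10, 11, 4]
data[mid]=10=10: mid=5
data[mid]=11>10: swap data[5],data[6]; hi=5 → [6, 9, 8, 7, 10, 4, 11]
data[mid]=4<10: swap data[4],data[5]; lo=5,mid=6 → [6, 9, 8, 7, 4, 10, 11]
end: lo=5, hi=5; data = [6, 9, 8, 7, 4, 10, 11]

[6, 9, 8, 7, 4, 10, 11]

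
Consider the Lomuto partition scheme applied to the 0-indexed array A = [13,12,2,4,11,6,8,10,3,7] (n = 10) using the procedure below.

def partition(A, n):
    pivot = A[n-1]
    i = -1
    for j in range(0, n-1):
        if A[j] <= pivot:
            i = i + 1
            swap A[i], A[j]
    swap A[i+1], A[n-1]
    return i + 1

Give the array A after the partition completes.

[2,4,6,3,7,13,8,10,12,11]

pivot = A[9] = 7; i = -1
j=0: A[0]=13 > 7 → no swap
j=1: A[1]=12 > 7 → no swap
j=2: A[2]=2 ≤ 7 → i=0, swap A[0],A[2] → [2,12,13,4,11,6,8,10,3,7]
j=3: A[3]=4 ≤ 7 → i=1, swap A[1],A[3] → [2,4,13,12,11,6,8,10,3,7]
j=4: A[4]=11 > 7 → no swap
j=5: A[5]=6 ≤ 7 → i=2, swap A[2],A[5] → [2,4,6,12,11,13,8,10,3,7]
j=6: A[6]=8 > 7 → no swap
j=7: A[7]=10 > 7 → no swap
j=8: A[8]=3 ≤ 7 → i=3, swap A[3],A[8] → [2,4,6,3,11,13,8,10,12,7]
final swap A[4],A[9] → [2,4,6,3,7,13,8,10,12,11]; return 4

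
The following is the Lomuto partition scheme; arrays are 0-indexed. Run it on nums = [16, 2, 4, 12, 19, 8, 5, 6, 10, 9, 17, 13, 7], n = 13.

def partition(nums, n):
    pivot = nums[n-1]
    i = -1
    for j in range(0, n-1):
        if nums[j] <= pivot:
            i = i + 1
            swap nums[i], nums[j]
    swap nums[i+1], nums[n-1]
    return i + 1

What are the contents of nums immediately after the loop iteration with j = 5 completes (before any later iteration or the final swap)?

pivot = nums[12] = 7; i = -1
j=0: nums[0]=16 > 7 → no swap
j=1: nums[1]=2 ≤ 7 → i=0, swap nums[0],nums[1] → [2, 16, 4, 12, 19, 8, 5, 6, 10, 9, 17, 13, 7]
j=2: nums[2]=4 ≤ 7 → i=1, swap nums[1],nums[2] → [2, 4, 16, 12, 19, 8, 5, 6, 10, 9, 17, 13, 7]
j=3: nums[3]=12 > 7 → no swap
j=4: nums[4]=19 > 7 → no swap
j=5: nums[5]=8 > 7 → no swap
(after j=5) nums = [2, 4, 16, 12, 19, 8, 5, 6, 10, 9, 17, 13, 7]

[2, 4, 16, 12, 19, 8, 5, 6, 10, 9, 17, 13, 7]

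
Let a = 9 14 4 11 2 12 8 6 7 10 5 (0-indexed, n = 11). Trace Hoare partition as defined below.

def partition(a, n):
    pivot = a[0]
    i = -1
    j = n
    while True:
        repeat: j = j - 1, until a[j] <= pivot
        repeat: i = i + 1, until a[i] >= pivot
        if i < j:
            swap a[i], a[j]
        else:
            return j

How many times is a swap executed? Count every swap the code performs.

pivot = a[0] = 9; i = -1, j = 11
j→10 (a[10]=5≤9), i→0 (a[0]=9≥9); i<j, swap → 5 14 4 11 2 12 8 6 7 10 9
j→8 (a[8]=7≤9), i→1 (a[1]=14≥9); i<j, swap → 5 7 4 11 2 12 8 6 14 10 9
j→7 (a[7]=6≤9), i→3 (a[3]=11≥9); i<j, swap → 5 7 4 6 2 12 8 11 14 10 9
j→6 (a[6]=8≤9), i→5 (a[5]=12≥9); i<j, swap → 5 7 4 6 2 8 12 11 14 10 9
j→5, i→6; i≥j, return j=5. a = 5 7 4 6 2 8 12 11 14 10 9

4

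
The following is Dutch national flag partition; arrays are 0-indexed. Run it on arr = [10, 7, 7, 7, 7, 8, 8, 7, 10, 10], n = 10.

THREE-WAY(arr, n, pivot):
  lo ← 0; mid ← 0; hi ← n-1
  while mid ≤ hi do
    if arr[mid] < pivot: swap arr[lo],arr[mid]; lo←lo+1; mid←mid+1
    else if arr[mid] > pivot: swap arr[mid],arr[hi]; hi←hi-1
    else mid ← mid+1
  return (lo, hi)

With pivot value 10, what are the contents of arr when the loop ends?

[7, 7, 7, 7, 8, 8, 7, 10, 10, 10]

pivot = 10; lo=0, mid=0, hi=9
arr[mid]=10=10: mid=1
arr[mid]=7<10: swap arr[0],arr[1]; lo=1,mid=2 → [7, 10, 7, 7, 7, 8, 8, 7, 10, 10]
arr[mid]=7<10: swap arr[1],arr[2]; lo=2,mid=3 → [7, 7, 10, 7, 7, 8, 8, 7, 10, 10]
arr[mid]=7<10: swap arr[2],arr[3]; lo=3,mid=4 → [7, 7, 7, 10, 7, 8, 8, 7, 10, 10]
arr[mid]=7<10: swap arr[3],arr[4]; lo=4,mid=5 → [7, 7, 7, 7, 10, 8, 8, 7, 10, 10]
arr[mid]=8<10: swap arr[4],arr[5]; lo=5,mid=6 → [7, 7, 7, 7, 8, 10, 8, 7, 10, 10]
arr[mid]=8<10: swap arr[5],arr[6]; lo=6,mid=7 → [7, 7, 7, 7, 8, 8, 10, 7, 10, 10]
arr[mid]=7<10: swap arr[6],arr[7]; lo=7,mid=8 → [7, 7, 7, 7, 8, 8, 7, 10, 10, 10]
arr[mid]=10=10: mid=9
arr[mid]=10=10: mid=10
end: lo=7, hi=9; arr = [7, 7, 7, 7, 8, 8, 7, 10, 10, 10]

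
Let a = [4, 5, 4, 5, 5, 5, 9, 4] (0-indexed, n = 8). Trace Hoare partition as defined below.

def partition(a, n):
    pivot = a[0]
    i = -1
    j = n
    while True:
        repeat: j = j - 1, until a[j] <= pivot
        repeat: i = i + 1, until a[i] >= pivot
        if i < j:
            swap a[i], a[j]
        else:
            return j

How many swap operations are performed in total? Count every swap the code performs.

2

pivot = a[0] = 4; i = -1, j = 8
j→7 (a[7]=4≤4), i→0 (a[0]=4≥4); i<j, swap → [4, 5, 4, 5, 5, 5, 9, 4]
j→2 (a[2]=4≤4), i→1 (a[1]=5≥4); i<j, swap → [4, 4, 5, 5, 5, 5, 9, 4]
j→1, i→2; i≥j, return j=1. a = [4, 4, 5, 5, 5, 5, 9, 4]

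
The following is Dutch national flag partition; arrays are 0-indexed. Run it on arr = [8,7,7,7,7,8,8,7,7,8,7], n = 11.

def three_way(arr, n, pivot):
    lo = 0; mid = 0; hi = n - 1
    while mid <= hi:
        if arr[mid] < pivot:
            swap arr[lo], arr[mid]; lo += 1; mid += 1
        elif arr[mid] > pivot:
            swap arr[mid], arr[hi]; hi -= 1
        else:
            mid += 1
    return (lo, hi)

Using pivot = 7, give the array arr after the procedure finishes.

[7,7,7,7,7,7,7,8,8,8,8]

lo=0 mid=0 hi=10
8>7: swap(0,10), hi=9 ⇒ [7,7,7,7,7,8,8,7,7,8,8]
7=7: mid=1
7=7: mid=2
7=7: mid=3
7=7: mid=4
7=7: mid=5
8>7: swap(5,9), hi=8 ⇒ [7,7,7,7,7,8,8,7,7,8,8]
8>7: swap(5,8), hi=7 ⇒ [7,7,7,7,7,7,8,7,8,8,8]
7=7: mid=6
8>7: swap(6,7), hi=6 ⇒ [7,7,7,7,7,7,7,8,8,8,8]
7=7: mid=7
done. lo=0 hi=6; arr=[7,7,7,7,7,7,7,8,8,8,8]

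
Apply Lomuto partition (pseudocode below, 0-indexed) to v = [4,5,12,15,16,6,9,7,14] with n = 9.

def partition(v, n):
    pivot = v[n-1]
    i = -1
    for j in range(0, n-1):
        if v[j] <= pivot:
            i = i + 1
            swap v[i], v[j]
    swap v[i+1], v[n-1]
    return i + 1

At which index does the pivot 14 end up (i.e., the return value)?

pivot = v[8] = 14; i = -1
j=0: v[0]=4 ≤ 14 → i=0, swap v[0],v[0] (no change) → [4,5,12,15,16,6,9,7,14]
j=1: v[1]=5 ≤ 14 → i=1, swap v[1],v[1] (no change) → [4,5,12,15,16,6,9,7,14]
j=2: v[2]=12 ≤ 14 → i=2, swap v[2],v[2] (no change) → [4,5,12,15,16,6,9,7,14]
j=3: v[3]=15 > 14 → no swap
j=4: v[4]=16 > 14 → no swap
j=5: v[5]=6 ≤ 14 → i=3, swap v[3],v[5] → [4,5,12,6,16,15,9,7,14]
j=6: v[6]=9 ≤ 14 → i=4, swap v[4],v[6] → [4,5,12,6,9,15,16,7,14]
j=7: v[7]=7 ≤ 14 → i=5, swap v[5],v[7] → [4,5,12,6,9,7,16,15,14]
final swap v[6],v[8] → [4,5,12,6,9,7,14,15,16]; return 6

6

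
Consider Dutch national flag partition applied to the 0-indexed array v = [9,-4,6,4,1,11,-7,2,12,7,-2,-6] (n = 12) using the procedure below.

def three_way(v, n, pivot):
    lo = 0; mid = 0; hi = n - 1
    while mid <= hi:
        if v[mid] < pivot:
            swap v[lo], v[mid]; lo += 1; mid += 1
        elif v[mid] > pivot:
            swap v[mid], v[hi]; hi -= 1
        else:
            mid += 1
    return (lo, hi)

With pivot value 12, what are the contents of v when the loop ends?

[9,-4,6,4,1,11,-7,2,7,-2,-6,12]

lo=0 mid=0 hi=11
9<12: swap(0,0), lo=1 mid=1 ⇒ [9,-4,6,4,1,11,-7,2,12,7,-2,-6]
-4<12: swap(1,1), lo=2 mid=2 ⇒ [9,-4,6,4,1,11,-7,2,12,7,-2,-6]
6<12: swap(2,2), lo=3 mid=3 ⇒ [9,-4,6,4,1,11,-7,2,12,7,-2,-6]
4<12: swap(3,3), lo=4 mid=4 ⇒ [9,-4,6,4,1,11,-7,2,12,7,-2,-6]
1<12: swap(4,4), lo=5 mid=5 ⇒ [9,-4,6,4,1,11,-7,2,12,7,-2,-6]
11<12: swap(5,5), lo=6 mid=6 ⇒ [9,-4,6,4,1,11,-7,2,12,7,-2,-6]
-7<12: swap(6,6), lo=7 mid=7 ⇒ [9,-4,6,4,1,11,-7,2,12,7,-2,-6]
2<12: swap(7,7), lo=8 mid=8 ⇒ [9,-4,6,4,1,11,-7,2,12,7,-2,-6]
12=12: mid=9
7<12: swap(8,9), lo=9 mid=10 ⇒ [9,-4,6,4,1,11,-7,2,7,12,-2,-6]
-2<12: swap(9,10), lo=10 mid=11 ⇒ [9,-4,6,4,1,11,-7,2,7,-2,12,-6]
-6<12: swap(10,11), lo=11 mid=12 ⇒ [9,-4,6,4,1,11,-7,2,7,-2,-6,12]
done. lo=11 hi=11; v=[9,-4,6,4,1,11,-7,2,7,-2,-6,12]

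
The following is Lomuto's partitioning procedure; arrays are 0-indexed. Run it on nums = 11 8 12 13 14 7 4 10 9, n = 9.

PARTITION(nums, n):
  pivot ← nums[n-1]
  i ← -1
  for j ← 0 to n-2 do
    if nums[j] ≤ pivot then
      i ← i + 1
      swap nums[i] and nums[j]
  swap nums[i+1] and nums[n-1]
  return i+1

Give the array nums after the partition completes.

8 7 4 9 14 11 12 10 13

pivot = nums[8] = 9; i = -1
j=0: nums[0]=11 > 9 → no swap
j=1: nums[1]=8 ≤ 9 → i=0, swap nums[0],nums[1] → 8 11 12 13 14 7 4 10 9
j=2: nums[2]=12 > 9 → no swap
j=3: nums[3]=13 > 9 → no swap
j=4: nums[4]=14 > 9 → no swap
j=5: nums[5]=7 ≤ 9 → i=1, swap nums[1],nums[5] → 8 7 12 13 14 11 4 10 9
j=6: nums[6]=4 ≤ 9 → i=2, swap nums[2],nums[6] → 8 7 4 13 14 11 12 10 9
j=7: nums[7]=10 > 9 → no swap
final swap nums[3],nums[8] → 8 7 4 9 14 11 12 10 13; return 3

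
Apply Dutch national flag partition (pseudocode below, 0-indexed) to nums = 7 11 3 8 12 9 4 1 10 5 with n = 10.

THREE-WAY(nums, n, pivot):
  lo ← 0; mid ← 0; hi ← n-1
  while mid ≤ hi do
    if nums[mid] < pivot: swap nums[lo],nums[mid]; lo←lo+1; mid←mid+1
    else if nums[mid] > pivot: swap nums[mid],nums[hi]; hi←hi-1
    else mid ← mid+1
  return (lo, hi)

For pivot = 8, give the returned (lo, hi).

pivot = 8; lo=0, mid=0, hi=9
nums[mid]=7<8: swap nums[0],nums[0]; lo=1,mid=1 → 7 11 3 8 12 9 4 1 10 5
nums[mid]=11>8: swap nums[1],nums[9]; hi=8 → 7 5 3 8 12 9 4 1 10 11
nums[mid]=5<8: swap nums[1],nums[1]; lo=2,mid=2 → 7 5 3 8 12 9 4 1 10 11
nums[mid]=3<8: swap nums[2],nums[2]; lo=3,mid=3 → 7 5 3 8 12 9 4 1 10 11
nums[mid]=8=8: mid=4
nums[mid]=12>8: swap nums[4],nums[8]; hi=7 → 7 5 3 8 10 9 4 1 12 11
nums[mid]=10>8: swap nums[4],nums[7]; hi=6 → 7 5 3 8 1 9 4 10 12 11
nums[mid]=1<8: swap nums[3],nums[4]; lo=4,mid=5 → 7 5 3 1 8 9 4 10 12 11
nums[mid]=9>8: swap nums[5],nums[6]; hi=5 → 7 5 3 1 8 4 9 10 12 11
nums[mid]=4<8: swap nums[4],nums[5]; lo=5,mid=6 → 7 5 3 1 4 8 9 10 12 11
end: lo=5, hi=5; nums = 7 5 3 1 4 8 9 10 12 11

(5, 5)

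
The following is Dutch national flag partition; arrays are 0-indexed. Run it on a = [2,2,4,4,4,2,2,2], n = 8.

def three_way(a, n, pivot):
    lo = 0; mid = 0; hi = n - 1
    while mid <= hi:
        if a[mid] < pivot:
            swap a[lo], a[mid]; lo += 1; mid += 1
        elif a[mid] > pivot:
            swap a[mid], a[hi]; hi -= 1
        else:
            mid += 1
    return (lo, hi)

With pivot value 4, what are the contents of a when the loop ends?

[2,2,2,2,2,4,4,4]

pivot = 4; lo=0, mid=0, hi=7
a[mid]=2<4: swap a[0],a[0]; lo=1,mid=1 → [2,2,4,4,4,2,2,2]
a[mid]=2<4: swap a[1],a[1]; lo=2,mid=2 → [2,2,4,4,4,2,2,2]
a[mid]=4=4: mid=3
a[mid]=4=4: mid=4
a[mid]=4=4: mid=5
a[mid]=2<4: swap a[2],a[5]; lo=3,mid=6 → [2,2,2,4,4,4,2,2]
a[mid]=2<4: swap a[3],a[6]; lo=4,mid=7 → [2,2,2,2,4,4,4,2]
a[mid]=2<4: swap a[4],a[7]; lo=5,mid=8 → [2,2,2,2,2,4,4,4]
end: lo=5, hi=7; a = [2,2,2,2,2,4,4,4]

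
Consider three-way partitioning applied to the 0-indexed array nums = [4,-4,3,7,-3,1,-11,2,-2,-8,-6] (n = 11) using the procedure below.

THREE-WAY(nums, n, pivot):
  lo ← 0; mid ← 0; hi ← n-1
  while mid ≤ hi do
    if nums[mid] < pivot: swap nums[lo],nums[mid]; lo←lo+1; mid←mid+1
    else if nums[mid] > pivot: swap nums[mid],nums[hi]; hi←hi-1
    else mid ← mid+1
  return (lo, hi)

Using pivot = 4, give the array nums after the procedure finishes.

[-4,3,-6,-3,1,-11,2,-2,-8,4,7]

pivot = 4; lo=0, mid=0, hi=10
nums[mid]=4=4: mid=1
nums[mid]=-4<4: swap nums[0],nums[1]; lo=1,mid=2 → [-4,4,3,7,-3,1,-11,2,-2,-8,-6]
nums[mid]=3<4: swap nums[1],nums[2]; lo=2,mid=3 → [-4,3,4,7,-3,1,-11,2,-2,-8,-6]
nums[mid]=7>4: swap nums[3],nums[10]; hi=9 → [-4,3,4,-6,-3,1,-11,2,-2,-8,7]
nums[mid]=-6<4: swap nums[2],nums[3]; lo=3,mid=4 → [-4,3,-6,4,-3,1,-11,2,-2,-8,7]
nums[mid]=-3<4: swap nums[3],nums[4]; lo=4,mid=5 → [-4,3,-6,-3,4,1,-11,2,-2,-8,7]
nums[mid]=1<4: swap nums[4],nums[5]; lo=5,mid=6 → [-4,3,-6,-3,1,4,-11,2,-2,-8,7]
nums[mid]=-11<4: swap nums[5],nums[6]; lo=6,mid=7 → [-4,3,-6,-3,1,-11,4,2,-2,-8,7]
nums[mid]=2<4: swap nums[6],nums[7]; lo=7,mid=8 → [-4,3,-6,-3,1,-11,2,4,-2,-8,7]
nums[mid]=-2<4: swap nums[7],nums[8]; lo=8,mid=9 → [-4,3,-6,-3,1,-11,2,-2,4,-8,7]
nums[mid]=-8<4: swap nums[8],nums[9]; lo=9,mid=10 → [-4,3,-6,-3,1,-11,2,-2,-8,4,7]
end: lo=9, hi=9; nums = [-4,3,-6,-3,1,-11,2,-2,-8,4,7]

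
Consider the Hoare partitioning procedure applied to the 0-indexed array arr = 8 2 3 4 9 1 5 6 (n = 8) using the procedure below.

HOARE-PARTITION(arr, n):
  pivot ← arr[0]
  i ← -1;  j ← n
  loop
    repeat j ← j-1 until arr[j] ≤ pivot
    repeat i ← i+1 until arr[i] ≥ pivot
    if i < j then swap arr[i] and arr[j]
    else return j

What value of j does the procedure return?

pivot = arr[0] = 8; i = -1, j = 8
j→7 (arr[7]=6≤8), i→0 (arr[0]=8≥8); i<j, swap → 6 2 3 4 9 1 5 8
j→6 (arr[6]=5≤8), i→4 (arr[4]=9≥8); i<j, swap → 6 2 3 4 5 1 9 8
j→5, i→6; i≥j, return j=5. arr = 6 2 3 4 5 1 9 8

5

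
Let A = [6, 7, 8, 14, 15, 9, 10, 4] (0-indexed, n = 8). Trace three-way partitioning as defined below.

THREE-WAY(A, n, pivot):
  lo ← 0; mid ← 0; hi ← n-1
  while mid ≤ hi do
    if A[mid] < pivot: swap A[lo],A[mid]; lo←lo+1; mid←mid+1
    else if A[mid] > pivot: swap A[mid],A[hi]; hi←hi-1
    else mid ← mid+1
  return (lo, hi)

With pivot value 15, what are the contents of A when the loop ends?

[6, 7, 8, 14, 9, 10, 4, 15]

pivot = 15; lo=0, mid=0, hi=7
A[mid]=6<15: swap A[0],A[0]; lo=1,mid=1 → [6, 7, 8, 14, 15, 9, 10, 4]
A[mid]=7<15: swap A[1],A[1]; lo=2,mid=2 → [6, 7, 8, 14, 15, 9, 10, 4]
A[mid]=8<15: swap A[2],A[2]; lo=3,mid=3 → [6, 7, 8, 14, 15, 9, 10, 4]
A[mid]=14<15: swap A[3],A[3]; lo=4,mid=4 → [6, 7, 8, 14, 15, 9, 10, 4]
A[mid]=15=15: mid=5
A[mid]=9<15: swap A[4],A[5]; lo=5,mid=6 → [6, 7, 8, 14, 9, 15, 10, 4]
A[mid]=10<15: swap A[5],A[6]; lo=6,mid=7 → [6, 7, 8, 14, 9, 10, 15, 4]
A[mid]=4<15: swap A[6],A[7]; lo=7,mid=8 → [6, 7, 8, 14, 9, 10, 4, 15]
end: lo=7, hi=7; A = [6, 7, 8, 14, 9, 10, 4, 15]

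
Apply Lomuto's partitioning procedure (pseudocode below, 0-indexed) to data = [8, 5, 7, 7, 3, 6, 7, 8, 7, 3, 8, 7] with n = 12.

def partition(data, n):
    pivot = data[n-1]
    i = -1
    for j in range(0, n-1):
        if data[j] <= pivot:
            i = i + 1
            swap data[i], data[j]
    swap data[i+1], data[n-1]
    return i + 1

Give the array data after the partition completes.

[5, 7, 7, 3, 6, 7, 7, 3, 7, 8, 8, 8]

pivot = data[11] = 7; i = -1
j=0: data[0]=8 > 7 → no swap
j=1: data[1]=5 ≤ 7 → i=0, swap data[0],data[1] → [5, 8, 7, 7, 3, 6, 7, 8, 7, 3, 8, 7]
j=2: data[2]=7 ≤ 7 → i=1, swap data[1],data[2] → [5, 7, 8, 7, 3, 6, 7, 8, 7, 3, 8, 7]
j=3: data[3]=7 ≤ 7 → i=2, swap data[2],data[3] → [5, 7, 7, 8, 3, 6, 7, 8, 7, 3, 8, 7]
j=4: data[4]=3 ≤ 7 → i=3, swap data[3],data[4] → [5, 7, 7, 3, 8, 6, 7, 8, 7, 3, 8, 7]
j=5: data[5]=6 ≤ 7 → i=4, swap data[4],data[5] → [5, 7, 7, 3, 6, 8, 7, 8, 7, 3, 8, 7]
j=6: data[6]=7 ≤ 7 → i=5, swap data[5],data[6] → [5, 7, 7, 3, 6, 7, 8, 8, 7, 3, 8, 7]
j=7: data[7]=8 > 7 → no swap
j=8: data[8]=7 ≤ 7 → i=6, swap data[6],data[8] → [5, 7, 7, 3, 6, 7, 7, 8, 8, 3, 8, 7]
j=9: data[9]=3 ≤ 7 → i=7, swap data[7],data[9] → [5, 7, 7, 3, 6, 7, 7, 3, 8, 8, 8, 7]
j=10: data[10]=8 > 7 → no swap
final swap data[8],data[11] → [5, 7, 7, 3, 6, 7, 7, 3, 7, 8, 8, 8]; return 8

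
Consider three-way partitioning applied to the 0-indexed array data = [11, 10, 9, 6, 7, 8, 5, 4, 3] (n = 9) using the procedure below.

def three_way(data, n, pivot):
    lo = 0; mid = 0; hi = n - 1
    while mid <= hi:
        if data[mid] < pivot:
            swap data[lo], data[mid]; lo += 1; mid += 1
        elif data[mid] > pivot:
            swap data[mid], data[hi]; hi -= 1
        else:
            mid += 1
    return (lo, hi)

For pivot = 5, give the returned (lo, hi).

(2, 2)

pivot = 5; lo=0, mid=0, hi=8
data[mid]=11>5: swap data[0],data[8]; hi=7 → [3, 10, 9, 6, 7, 8, 5, 4, 11]
data[mid]=3<5: swap data[0],data[0]; lo=1,mid=1 → [3, 10, 9, 6, 7, 8, 5, 4, 11]
data[mid]=10>5: swap data[1],data[7]; hi=6 → [3, 4, 9, 6, 7, 8, 5, 10, 11]
data[mid]=4<5: swap data[1],data[1]; lo=2,mid=2 → [3, 4, 9, 6, 7, 8, 5, 10, 11]
data[mid]=9>5: swap data[2],data[6]; hi=5 → [3, 4, 5, 6, 7, 8, 9, 10, 11]
data[mid]=5=5: mid=3
data[mid]=6>5: swap data[3],data[5]; hi=4 → [3, 4, 5, 8, 7, 6, 9, 10, 11]
data[mid]=8>5: swap data[3],data[4]; hi=3 → [3, 4, 5, 7, 8, 6, 9, 10, 11]
data[mid]=7>5: swap data[3],data[3]; hi=2 → [3, 4, 5, 7, 8, 6, 9, 10, 11]
end: lo=2, hi=2; data = [3, 4, 5, 7, 8, 6, 9, 10, 11]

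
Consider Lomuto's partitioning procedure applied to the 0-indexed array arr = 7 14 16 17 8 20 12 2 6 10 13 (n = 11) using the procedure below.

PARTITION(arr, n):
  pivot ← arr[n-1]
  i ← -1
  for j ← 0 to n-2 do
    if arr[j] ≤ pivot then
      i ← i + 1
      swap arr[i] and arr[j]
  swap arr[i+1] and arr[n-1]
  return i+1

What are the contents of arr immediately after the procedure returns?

7 8 12 2 6 10 13 17 14 20 16

pivot=13, i=-1
j=0: 7≤13, i=0, swap(0,0) ⇒ 7 14 16 17 8 20 12 2 6 10 13
j=1: 14>13, skip
j=2: 16>13, skip
j=3: 17>13, skip
j=4: 8≤13, i=1, swap(1,4) ⇒ 7 8 16 17 14 20 12 2 6 10 13
j=5: 20>13, skip
j=6: 12≤13, i=2, swap(2,6) ⇒ 7 8 12 17 14 20 16 2 6 10 13
j=7: 2≤13, i=3, swap(3,7) ⇒ 7 8 12 2 14 20 16 17 6 10 13
j=8: 6≤13, i=4, swap(4,8) ⇒ 7 8 12 2 6 20 16 17 14 10 13
j=9: 10≤13, i=5, swap(5,9) ⇒ 7 8 12 2 6 10 16 17 14 20 13
swap(6,10) ⇒ 7 8 12 2 6 10 13 17 14 20 16; return 6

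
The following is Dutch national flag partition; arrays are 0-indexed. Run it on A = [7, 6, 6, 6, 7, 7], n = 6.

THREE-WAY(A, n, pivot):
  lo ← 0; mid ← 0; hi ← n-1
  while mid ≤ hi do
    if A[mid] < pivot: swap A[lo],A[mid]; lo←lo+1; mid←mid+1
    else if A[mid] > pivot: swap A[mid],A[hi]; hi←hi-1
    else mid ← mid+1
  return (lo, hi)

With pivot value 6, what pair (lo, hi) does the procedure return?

(0, 2)

pivot = 6; lo=0, mid=0, hi=5
A[mid]=7>6: swap A[0],A[5]; hi=4 → [7, 6, 6, 6, 7, 7]
A[mid]=7>6: swap A[0],A[4]; hi=3 → [7, 6, 6, 6, 7, 7]
A[mid]=7>6: swap A[0],A[3]; hi=2 → [6, 6, 6, 7, 7, 7]
A[mid]=6=6: mid=1
A[mid]=6=6: mid=2
A[mid]=6=6: mid=3
end: lo=0, hi=2; A = [6, 6, 6, 7, 7, 7]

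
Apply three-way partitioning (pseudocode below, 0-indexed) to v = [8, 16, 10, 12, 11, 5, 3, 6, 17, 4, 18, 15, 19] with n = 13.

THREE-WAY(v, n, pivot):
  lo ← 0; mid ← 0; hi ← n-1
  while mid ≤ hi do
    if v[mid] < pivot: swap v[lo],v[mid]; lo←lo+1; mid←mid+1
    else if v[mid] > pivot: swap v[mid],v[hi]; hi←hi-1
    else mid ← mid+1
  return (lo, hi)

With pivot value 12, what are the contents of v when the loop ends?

lo=0 mid=0 hi=12
8<12: swap(0,0), lo=1 mid=1 ⇒ [8, 16, 10, 12, 11, 5, 3, 6, 17, 4, 18, 15, 19]
16>12: swap(1,12), hi=11 ⇒ [8, 19, 10, 12, 11, 5, 3, 6, 17, 4, 18, 15, 16]
19>12: swap(1,11), hi=10 ⇒ [8, 15, 10, 12, 11, 5, 3, 6, 17, 4, 18, 19, 16]
15>12: swap(1,10), hi=9 ⇒ [8, 18, 10, 12, 11, 5, 3, 6, 17, 4, 15, 19, 16]
18>12: swap(1,9), hi=8 ⇒ [8, 4, 10, 12, 11, 5, 3, 6, 17, 18, 15, 19, 16]
4<12: swap(1,1), lo=2 mid=2 ⇒ [8, 4, 10, 12, 11, 5, 3, 6, 17, 18, 15, 19, 16]
10<12: swap(2,2), lo=3 mid=3 ⇒ [8, 4, 10, 12, 11, 5, 3, 6, 17, 18, 15, 19, 16]
12=12: mid=4
11<12: swap(3,4), lo=4 mid=5 ⇒ [8, 4, 10, 11, 12, 5, 3, 6, 17, 18, 15, 19, 16]
5<12: swap(4,5), lo=5 mid=6 ⇒ [8, 4, 10, 11, 5, 12, 3, 6, 17, 18, 15, 19, 16]
3<12: swap(5,6), lo=6 mid=7 ⇒ [8, 4, 10, 11, 5, 3, 12, 6, 17, 18, 15, 19, 16]
6<12: swap(6,7), lo=7 mid=8 ⇒ [8, 4, 10, 11, 5, 3, 6, 12, 17, 18, 15, 19, 16]
17>12: swap(8,8), hi=7 ⇒ [8, 4, 10, 11, 5, 3, 6, 12, 17, 18, 15, 19, 16]
done. lo=7 hi=7; v=[8, 4, 10, 11, 5, 3, 6, 12, 17, 18, 15, 19, 16]

[8, 4, 10, 11, 5, 3, 6, 12, 17, 18, 15, 19, 16]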